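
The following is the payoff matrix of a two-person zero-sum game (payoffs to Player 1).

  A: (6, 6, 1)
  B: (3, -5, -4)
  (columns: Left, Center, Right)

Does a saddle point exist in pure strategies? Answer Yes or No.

Row minima: A → 1, B → -5; maximin = 1.
Column maxima: Left → 6, Center → 6, Right → 1; minimax = 1.
maximin = minimax = 1, so a saddle point exists.

Yes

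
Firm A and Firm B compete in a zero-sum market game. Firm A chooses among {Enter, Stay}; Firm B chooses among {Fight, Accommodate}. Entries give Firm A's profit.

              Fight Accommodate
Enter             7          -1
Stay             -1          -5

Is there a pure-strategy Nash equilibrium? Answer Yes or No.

Yes

Row minima: Enter → -1, Stay → -5; maximin = -1.
Column maxima: Fight → 7, Accommodate → -1; minimax = -1.
maximin = minimax = -1, so a saddle point exists.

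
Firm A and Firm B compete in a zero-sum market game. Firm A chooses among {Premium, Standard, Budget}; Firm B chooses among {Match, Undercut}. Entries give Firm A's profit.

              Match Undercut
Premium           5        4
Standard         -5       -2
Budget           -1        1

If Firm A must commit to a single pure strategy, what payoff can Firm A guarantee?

Row minima: Premium → 4, Standard → -5, Budget → -1.
The best of these is 4.

4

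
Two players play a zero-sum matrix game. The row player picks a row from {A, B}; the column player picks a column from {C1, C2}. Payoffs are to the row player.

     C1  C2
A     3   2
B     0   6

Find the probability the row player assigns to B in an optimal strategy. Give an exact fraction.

Row minima: A → 2, B → 0; maximin = 2.
Column maxima: C1 → 3, C2 → 6; minimax = 3.
2 ≠ 3, so there is no saddle point; optimal play is mixed.
Let the row player play A with probability p. Expected payoff against C1: 3p + 0(1−p) = 3p; against C2: 2p + 6(1−p) = −4p + 6.
Setting these equal: 3p = −4p + 6 ⇒ 7p = 6 ⇒ p = 6/7, and the value is (3)·(6/7) = 18/7.
For the column player: with q = P(C1), equating A's and B's payoffs gives q + 2 = −6q + 6 ⇒ q = 4/7.

1/7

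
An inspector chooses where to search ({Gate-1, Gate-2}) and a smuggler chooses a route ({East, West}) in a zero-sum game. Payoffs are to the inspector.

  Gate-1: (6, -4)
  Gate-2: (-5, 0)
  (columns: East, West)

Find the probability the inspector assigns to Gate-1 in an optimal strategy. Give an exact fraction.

Row minima: Gate-1 → -4, Gate-2 → -5; maximin = -4.
Column maxima: East → 6, West → 0; minimax = 0.
-4 ≠ 0, so there is no saddle point; optimal play is mixed.
Let the inspector play Gate-1 with probability p. Expected payoff against East: 6p + (-5)(1−p) = 11p − 5; against West: (-4)p + 0(1−p) = −4p.
Setting these equal: 11p − 5 = −4p ⇒ 15p = 5 ⇒ p = 1/3, and the value is (11)·(1/3) − 5 = -4/3.
For the smuggler: with q = P(East), equating Gate-1's and Gate-2's payoffs gives 10q − 4 = −5q ⇒ q = 4/15.

1/3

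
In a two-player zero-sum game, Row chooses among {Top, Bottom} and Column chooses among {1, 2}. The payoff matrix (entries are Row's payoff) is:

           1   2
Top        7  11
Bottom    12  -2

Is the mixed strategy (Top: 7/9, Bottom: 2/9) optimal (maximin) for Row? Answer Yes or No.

Against 1 this mix gives (7/9)·7 + (2/9)·12 = 73/9.
Against 2 this mix gives (7/9)·11 + (2/9)·(-2) = 73/9.
All of Column's active replies (1, 2) yield 73/9, and no column does worse for Row. The mix makes Column indifferent and guarantees 73/9, so it is optimal.

Yes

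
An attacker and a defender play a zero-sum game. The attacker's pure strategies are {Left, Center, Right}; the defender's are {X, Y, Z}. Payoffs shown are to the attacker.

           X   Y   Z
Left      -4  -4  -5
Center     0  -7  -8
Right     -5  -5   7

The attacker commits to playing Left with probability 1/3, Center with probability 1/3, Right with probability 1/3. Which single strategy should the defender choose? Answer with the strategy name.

Y

If the defender plays X, the attacker's expected payoff is (1/3)·(-4) + (1/3)·0 + (1/3)·(-5) = -3.
If the defender plays Y, the attacker's expected payoff is (1/3)·(-4) + (1/3)·(-7) + (1/3)·(-5) = -16/3.
If the defender plays Z, the attacker's expected payoff is (1/3)·(-5) + (1/3)·(-8) + (1/3)·7 = -2.
The defender minimizes the attacker's payoff; the smallest is -16/3, so the best response is Y.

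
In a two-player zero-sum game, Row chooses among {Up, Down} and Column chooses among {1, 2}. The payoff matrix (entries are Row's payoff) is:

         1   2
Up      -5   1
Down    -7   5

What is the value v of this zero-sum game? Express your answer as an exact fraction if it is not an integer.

Row minima: Up → -5, Down → -7; maximin = -5.
Column maxima: 1 → -5, 2 → 5; minimax = -5.
Since maximin = minimax = -5, there is a saddle point and the value is -5.

-5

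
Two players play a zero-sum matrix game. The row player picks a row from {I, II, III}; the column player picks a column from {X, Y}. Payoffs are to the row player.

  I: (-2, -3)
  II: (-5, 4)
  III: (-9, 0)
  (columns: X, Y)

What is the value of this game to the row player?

-23/10

Row minima: I → -3, II → -5, III → -9; maximin = -3.
Column maxima: X → -2, Y → 4; minimax = -2.
-3 ≠ -2, so there is no saddle point; optimal play is mixed.
III is strictly dominated by II, so the row player never plays it.
On the remaining 2×2 (I, II vs X, Y):
Let the row player play I with probability p. Expected payoff against X: (-2)p + (-5)(1−p) = 3p − 5; against Y: (-3)p + 4(1−p) = −7p + 4.
Setting these equal: 3p − 5 = −7p + 4 ⇒ 10p = 9 ⇒ p = 9/10, and the value is (3)·(9/10) − 5 = -23/10.
For the column player: with q = P(X), equating I's and II's payoffs gives q − 3 = −9q + 4 ⇒ q = 7/10.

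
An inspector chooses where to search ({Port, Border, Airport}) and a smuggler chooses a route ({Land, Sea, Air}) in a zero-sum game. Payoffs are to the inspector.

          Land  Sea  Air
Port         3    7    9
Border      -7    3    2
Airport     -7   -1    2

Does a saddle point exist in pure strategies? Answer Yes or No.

Row minima: Port → 3, Border → -7, Airport → -7; maximin = 3.
Column maxima: Land → 3, Sea → 7, Air → 9; minimax = 3.
maximin = minimax = 3, so a saddle point exists.

Yes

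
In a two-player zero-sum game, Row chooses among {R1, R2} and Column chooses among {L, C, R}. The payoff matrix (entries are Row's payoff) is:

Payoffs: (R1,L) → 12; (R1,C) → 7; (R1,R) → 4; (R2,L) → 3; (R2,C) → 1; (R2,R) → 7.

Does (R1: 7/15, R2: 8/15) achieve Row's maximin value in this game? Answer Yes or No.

No

Against L this mix gives (7/15)·12 + (8/15)·3 = 36/5.
Against C this mix gives (7/15)·7 + (8/15)·1 = 19/5.
Against R this mix gives (7/15)·4 + (8/15)·7 = 28/5.
Column will play C, holding Row to 19/5. Shifting weight toward the row that does better against C would raise this floor (the equalizing mix achieves 5 against both C and R), so the proposed strategy is not optimal.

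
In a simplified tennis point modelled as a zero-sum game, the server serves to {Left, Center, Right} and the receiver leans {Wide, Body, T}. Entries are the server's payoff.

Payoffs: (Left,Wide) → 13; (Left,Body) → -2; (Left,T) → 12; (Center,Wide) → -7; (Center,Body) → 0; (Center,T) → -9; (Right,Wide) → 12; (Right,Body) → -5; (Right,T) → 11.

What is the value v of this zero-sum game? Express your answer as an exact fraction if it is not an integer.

Row minima: Left → -2, Center → -9, Right → -5; maximin = -2.
Column maxima: Wide → 13, Body → 0, T → 12; minimax = 0.
-2 ≠ 0, so there is no saddle point; optimal play is mixed.
Right is strictly dominated by Left, so the server never plays it.
Wide is strictly dominated by T (it gives the server strictly more in every row), so the receiver never plays it.
On the remaining 2×2 (Left, Center vs Body, T):
Let the server play Left with probability p. Expected payoff against Body: (-2)p + 0(1−p) = −2p; against T: 12p + (-9)(1−p) = 21p − 9.
Setting these equal: −2p = 21p − 9 ⇒ −23p = -9 ⇒ p = 9/23, and the value is (-2)·(9/23) = -18/23.
For the receiver: with q = P(Body), equating Left's and Center's payoffs gives −14q + 12 = 9q − 9 ⇒ q = 21/23.

-18/23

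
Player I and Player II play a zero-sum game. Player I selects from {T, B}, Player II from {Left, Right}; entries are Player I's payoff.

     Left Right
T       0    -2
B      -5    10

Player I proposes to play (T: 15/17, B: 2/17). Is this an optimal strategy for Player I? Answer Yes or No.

Against Left this mix gives (15/17)·0 + (2/17)·(-5) = -10/17.
Against Right this mix gives (15/17)·(-2) + (2/17)·10 = -10/17.
All of Player II's active replies (Left, Right) yield -10/17, and no column does worse for Player I. The mix makes Player II indifferent and guarantees -10/17, so it is optimal.

Yes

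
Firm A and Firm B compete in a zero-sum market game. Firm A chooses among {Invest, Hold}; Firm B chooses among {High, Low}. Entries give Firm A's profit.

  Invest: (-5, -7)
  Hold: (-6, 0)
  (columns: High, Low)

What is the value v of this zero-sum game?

-21/4

Row minima: Invest → -7, Hold → -6; maximin = -6.
Column maxima: High → -5, Low → 0; minimax = -5.
-6 ≠ -5, so there is no saddle point; optimal play is mixed.
Let Firm A play Invest with probability p. Expected payoff against High: (-5)p + (-6)(1−p) = p − 6; against Low: (-7)p + 0(1−p) = −7p.
Setting these equal: p − 6 = −7p ⇒ 8p = 6 ⇒ p = 3/4, and the value is (1)·(3/4) − 6 = -21/4.
For Firm B: with q = P(High), equating Invest's and Hold's payoffs gives 2q − 7 = −6q ⇒ q = 7/8.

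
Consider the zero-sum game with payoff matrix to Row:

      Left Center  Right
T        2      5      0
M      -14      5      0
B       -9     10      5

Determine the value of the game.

Row minima: T → 0, M → -14, B → -9; maximin = 0.
Column maxima: Left → 2, Center → 10, Right → 5; minimax = 2.
0 ≠ 2, so there is no saddle point; optimal play is mixed.
M is strictly dominated by B, so Row never plays it.
Center is strictly dominated by Left (it gives Row strictly more in every row), so Column never plays it.
On the remaining 2×2 (T, B vs Left, Right):
Let Row play T with probability p. Expected payoff against Left: 2p + (-9)(1−p) = 11p − 9; against Right: 0p + 5(1−p) = −5p + 5.
Setting these equal: 11p − 9 = −5p + 5 ⇒ 16p = 14 ⇒ p = 7/8, and the value is (11)·(7/8) − 9 = 5/8.
For Column: with q = P(Left), equating T's and B's payoffs gives 2q = −14q + 5 ⇒ q = 5/16.

5/8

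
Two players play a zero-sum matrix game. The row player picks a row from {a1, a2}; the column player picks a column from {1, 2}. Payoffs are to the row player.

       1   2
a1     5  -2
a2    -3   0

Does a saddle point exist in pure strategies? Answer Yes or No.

Row minima: a1 → -2, a2 → -3; maximin = -2.
Column maxima: 1 → 5, 2 → 0; minimax = 0.
-2 ≠ 0, so no pure-strategy equilibrium exists.

No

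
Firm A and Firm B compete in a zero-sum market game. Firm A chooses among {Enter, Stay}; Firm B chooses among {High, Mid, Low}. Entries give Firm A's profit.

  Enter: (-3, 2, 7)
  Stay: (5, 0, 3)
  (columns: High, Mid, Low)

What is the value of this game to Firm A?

Row minima: Enter → -3, Stay → 0; maximin = 0.
Column maxima: High → 5, Mid → 2, Low → 7; minimax = 2.
0 ≠ 2, so there is no saddle point; optimal play is mixed.
Low is strictly dominated by Mid (it gives Firm A strictly more in every row), so Firm B never plays it.
On the remaining 2×2 (Enter, Stay vs High, Mid):
Let Firm A play Enter with probability p. Expected payoff against High: (-3)p + 5(1−p) = −8p + 5; against Mid: 2p + 0(1−p) = 2p.
Setting these equal: −8p + 5 = 2p ⇒ −10p = -5 ⇒ p = 1/2, and the value is (-8)·(1/2) + 5 = 1.
For Firm B: with q = P(High), equating Enter's and Stay's payoffs gives −5q + 2 = 5q ⇒ q = 1/5.

1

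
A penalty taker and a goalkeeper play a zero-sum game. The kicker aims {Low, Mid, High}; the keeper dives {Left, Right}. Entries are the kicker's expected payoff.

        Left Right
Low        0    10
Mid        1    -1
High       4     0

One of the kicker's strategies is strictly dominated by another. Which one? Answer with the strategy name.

Mid

High gives a strictly higher payoff than Mid against every column: 4 > 1, 0 > -1.
So Mid is strictly dominated and the kicker never plays it.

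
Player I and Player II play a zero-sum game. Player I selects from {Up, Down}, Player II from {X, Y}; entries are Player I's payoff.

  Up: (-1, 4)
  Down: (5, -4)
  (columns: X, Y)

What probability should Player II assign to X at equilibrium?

4/7

Row minima: Up → -1, Down → -4; maximin = -1.
Column maxima: X → 5, Y → 4; minimax = 4.
-1 ≠ 4, so there is no saddle point; optimal play is mixed.
Let Player I play Up with probability p. Expected payoff against X: (-1)p + 5(1−p) = −6p + 5; against Y: 4p + (-4)(1−p) = 8p − 4.
Setting these equal: −6p + 5 = 8p − 4 ⇒ −14p = -9 ⇒ p = 9/14, and the value is (-6)·(9/14) + 5 = 8/7.
For Player II: with q = P(X), equating Up's and Down's payoffs gives −5q + 4 = 9q − 4 ⇒ q = 4/7.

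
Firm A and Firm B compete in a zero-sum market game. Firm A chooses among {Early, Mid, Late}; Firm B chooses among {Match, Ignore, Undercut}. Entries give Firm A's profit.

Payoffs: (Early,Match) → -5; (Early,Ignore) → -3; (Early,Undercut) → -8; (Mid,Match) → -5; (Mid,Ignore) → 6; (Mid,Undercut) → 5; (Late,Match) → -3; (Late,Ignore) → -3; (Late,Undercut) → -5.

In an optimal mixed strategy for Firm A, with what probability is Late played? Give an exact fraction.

5/6

Row minima: Early → -8, Mid → -5, Late → -5; maximin = -5.
Column maxima: Match → -3, Ignore → 6, Undercut → 5; minimax = -3.
-5 ≠ -3, so there is no saddle point; optimal play is mixed.
Ignore is strictly dominated by Undercut (it gives Firm A strictly more in every row), so Firm B never plays it.
With Ignore eliminated, Early is strictly dominated by Late (Late gives Firm A strictly more in every remaining column), so Firm A never plays it.
On the remaining 2×2 (Mid, Late vs Match, Undercut):
Let Firm A play Mid with probability p. Expected payoff against Match: (-5)p + (-3)(1−p) = −2p − 3; against Undercut: 5p + (-5)(1−p) = 10p − 5.
Setting these equal: −2p − 3 = 10p − 5 ⇒ −12p = -2 ⇒ p = 1/6, and the value is (-2)·(1/6) − 3 = -10/3.
For Firm B: with q = P(Match), equating Mid's and Late's payoffs gives −10q + 5 = 2q − 5 ⇒ q = 5/6.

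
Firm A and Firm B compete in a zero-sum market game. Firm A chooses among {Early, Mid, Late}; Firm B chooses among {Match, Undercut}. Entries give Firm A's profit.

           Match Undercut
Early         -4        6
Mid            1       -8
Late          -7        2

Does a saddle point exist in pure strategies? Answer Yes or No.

No

Row minima: Early → -4, Mid → -8, Late → -7; maximin = -4.
Column maxima: Match → 1, Undercut → 6; minimax = 1.
-4 ≠ 1, so no pure-strategy equilibrium exists.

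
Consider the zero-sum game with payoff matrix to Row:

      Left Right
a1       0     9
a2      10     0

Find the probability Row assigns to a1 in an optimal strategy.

Row minima: a1 → 0, a2 → 0; maximin = 0.
Column maxima: Left → 10, Right → 9; minimax = 9.
0 ≠ 9, so there is no saddle point; optimal play is mixed.
Let Row play a1 with probability p. Expected payoff against Left: 0p + 10(1−p) = −10p + 10; against Right: 9p + 0(1−p) = 9p.
Setting these equal: −10p + 10 = 9p ⇒ −19p = -10 ⇒ p = 10/19, and the value is (-10)·(10/19) + 10 = 90/19.
For Column: with q = P(Left), equating a1's and a2's payoffs gives −9q + 9 = 10q ⇒ q = 9/19.

10/19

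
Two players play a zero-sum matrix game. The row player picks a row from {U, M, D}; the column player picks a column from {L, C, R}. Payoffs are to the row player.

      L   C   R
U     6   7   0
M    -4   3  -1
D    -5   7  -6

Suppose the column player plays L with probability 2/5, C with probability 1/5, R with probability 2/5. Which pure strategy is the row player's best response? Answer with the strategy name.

U

Expected payoff of U: (2/5)·6 + (1/5)·7 + (2/5)·0 = 19/5.
Expected payoff of M: (2/5)·(-4) + (1/5)·3 + (2/5)·(-1) = -7/5.
Expected payoff of D: (2/5)·(-5) + (1/5)·7 + (2/5)·(-6) = -3.
The largest is 19/5, so the row player's best response is U.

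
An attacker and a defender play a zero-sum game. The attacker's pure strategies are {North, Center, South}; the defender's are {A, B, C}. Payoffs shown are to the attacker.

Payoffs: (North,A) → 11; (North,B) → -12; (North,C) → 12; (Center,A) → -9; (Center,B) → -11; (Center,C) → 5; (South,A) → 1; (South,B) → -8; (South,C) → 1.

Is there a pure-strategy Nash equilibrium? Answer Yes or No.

Yes

Row minima: North → -12, Center → -11, South → -8; maximin = -8.
Column maxima: A → 11, B → -8, C → 12; minimax = -8.
maximin = minimax = -8, so a saddle point exists.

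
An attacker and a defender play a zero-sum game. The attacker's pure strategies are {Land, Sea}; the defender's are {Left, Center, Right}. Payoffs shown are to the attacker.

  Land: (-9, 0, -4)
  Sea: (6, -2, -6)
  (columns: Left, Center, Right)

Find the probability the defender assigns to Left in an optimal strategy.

2/17

Row minima: Land → -9, Sea → -6; maximin = -6.
Column maxima: Left → 6, Center → 0, Right → -4; minimax = -4.
-6 ≠ -4, so there is no saddle point; optimal play is mixed.
Center is strictly dominated by Right (it gives the attacker strictly more in every row), so the defender never plays it.
On the remaining 2×2 (Land, Sea vs Left, Right):
Let the attacker play Land with probability p. Expected payoff against Left: (-9)p + 6(1−p) = −15p + 6; against Right: (-4)p + (-6)(1−p) = 2p − 6.
Setting these equal: −15p + 6 = 2p − 6 ⇒ −17p = -12 ⇒ p = 12/17, and the value is (-15)·(12/17) + 6 = -78/17.
For the defender: with q = P(Left), equating Land's and Sea's payoffs gives −5q − 4 = 12q − 6 ⇒ q = 2/17.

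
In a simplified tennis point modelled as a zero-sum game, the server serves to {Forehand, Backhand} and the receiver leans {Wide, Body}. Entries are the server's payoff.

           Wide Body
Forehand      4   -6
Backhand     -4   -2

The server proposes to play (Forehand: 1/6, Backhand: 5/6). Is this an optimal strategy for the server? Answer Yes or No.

Yes

Against Wide this mix gives (1/6)·4 + (5/6)·(-4) = -8/3.
Against Body this mix gives (1/6)·(-6) + (5/6)·(-2) = -8/3.
All of the receiver's active replies (Wide, Body) yield -8/3, and no column does worse for the server. The mix makes the receiver indifferent and guarantees -8/3, so it is optimal.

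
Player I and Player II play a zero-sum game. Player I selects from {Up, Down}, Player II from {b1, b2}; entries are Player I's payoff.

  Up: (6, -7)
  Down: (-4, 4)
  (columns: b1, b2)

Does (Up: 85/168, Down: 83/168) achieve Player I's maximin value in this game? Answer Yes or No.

No

Against b1 this mix gives (85/168)·6 + (83/168)·(-4) = 89/84.
Against b2 this mix gives (85/168)·(-7) + (83/168)·4 = -263/168.
Player II will play b2, holding Player I to -263/168. Shifting weight toward the row that does better against b2 would raise this floor (the equalizing mix achieves -4/21 against both b2 and b1), so the proposed strategy is not optimal.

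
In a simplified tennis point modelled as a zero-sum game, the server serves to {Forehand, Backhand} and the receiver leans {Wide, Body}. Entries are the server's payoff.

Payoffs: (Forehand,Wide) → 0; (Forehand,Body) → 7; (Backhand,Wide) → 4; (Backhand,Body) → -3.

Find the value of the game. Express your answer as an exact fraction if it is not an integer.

Row minima: Forehand → 0, Backhand → -3; maximin = 0.
Column maxima: Wide → 4, Body → 7; minimax = 4.
0 ≠ 4, so there is no saddle point; optimal play is mixed.
Let the server play Forehand with probability p. Expected payoff against Wide: 0p + 4(1−p) = −4p + 4; against Body: 7p + (-3)(1−p) = 10p − 3.
Setting these equal: −4p + 4 = 10p − 3 ⇒ −14p = -7 ⇒ p = 1/2, and the value is (-4)·(1/2) + 4 = 2.
For the receiver: with q = P(Wide), equating Forehand's and Backhand's payoffs gives −7q + 7 = 7q − 3 ⇒ q = 5/7.

2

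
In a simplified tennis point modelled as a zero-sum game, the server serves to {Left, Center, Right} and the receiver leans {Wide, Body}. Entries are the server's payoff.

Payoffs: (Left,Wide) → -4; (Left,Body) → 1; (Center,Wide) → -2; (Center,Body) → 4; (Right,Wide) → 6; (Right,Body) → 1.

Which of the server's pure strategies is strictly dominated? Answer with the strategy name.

Center gives a strictly higher payoff than Left against every column: -2 > -4, 4 > 1.
So Left is strictly dominated and the server never plays it.

Left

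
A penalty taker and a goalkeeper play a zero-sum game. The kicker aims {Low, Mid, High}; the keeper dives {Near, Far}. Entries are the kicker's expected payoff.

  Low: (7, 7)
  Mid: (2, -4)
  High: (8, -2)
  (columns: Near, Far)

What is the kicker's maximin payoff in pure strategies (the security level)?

Row minima: Low → 7, Mid → -4, High → -2.
The best of these is 7.

7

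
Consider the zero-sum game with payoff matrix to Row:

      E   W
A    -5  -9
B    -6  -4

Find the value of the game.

-17/3

Row minima: A → -9, B → -6; maximin = -6.
Column maxima: E → -5, W → -4; minimax = -5.
-6 ≠ -5, so there is no saddle point; optimal play is mixed.
Let Row play A with probability p. Expected payoff against E: (-5)p + (-6)(1−p) = p − 6; against W: (-9)p + (-4)(1−p) = −5p − 4.
Setting these equal: p − 6 = −5p − 4 ⇒ 6p = 2 ⇒ p = 1/3, and the value is (1)·(1/3) − 6 = -17/3.
For Column: with q = P(E), equating A's and B's payoffs gives 4q − 9 = −2q − 4 ⇒ q = 5/6.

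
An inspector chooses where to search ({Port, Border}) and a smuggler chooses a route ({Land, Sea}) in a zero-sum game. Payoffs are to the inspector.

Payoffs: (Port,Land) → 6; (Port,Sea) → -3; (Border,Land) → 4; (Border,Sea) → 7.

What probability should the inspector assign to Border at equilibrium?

Row minima: Port → -3, Border → 4; maximin = 4.
Column maxima: Land → 6, Sea → 7; minimax = 6.
4 ≠ 6, so there is no saddle point; optimal play is mixed.
Let the inspector play Port with probability p. Expected payoff against Land: 6p + 4(1−p) = 2p + 4; against Sea: (-3)p + 7(1−p) = −10p + 7.
Setting these equal: 2p + 4 = −10p + 7 ⇒ 12p = 3 ⇒ p = 1/4, and the value is (2)·(1/4) + 4 = 9/2.
For the smuggler: with q = P(Land), equating Port's and Border's payoffs gives 9q − 3 = −3q + 7 ⇒ q = 5/6.

3/4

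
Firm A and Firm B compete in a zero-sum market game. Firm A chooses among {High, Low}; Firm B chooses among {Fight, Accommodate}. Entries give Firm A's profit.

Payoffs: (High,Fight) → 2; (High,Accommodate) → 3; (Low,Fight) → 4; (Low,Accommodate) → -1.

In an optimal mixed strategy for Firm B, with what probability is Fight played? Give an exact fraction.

2/3

Row minima: High → 2, Low → -1; maximin = 2.
Column maxima: Fight → 4, Accommodate → 3; minimax = 3.
2 ≠ 3, so there is no saddle point; optimal play is mixed.
Let Firm A play High with probability p. Expected payoff against Fight: 2p + 4(1−p) = −2p + 4; against Accommodate: 3p + (-1)(1−p) = 4p − 1.
Setting these equal: −2p + 4 = 4p − 1 ⇒ −6p = -5 ⇒ p = 5/6, and the value is (-2)·(5/6) + 4 = 7/3.
For Firm B: with q = P(Fight), equating High's and Low's payoffs gives −q + 3 = 5q − 1 ⇒ q = 2/3.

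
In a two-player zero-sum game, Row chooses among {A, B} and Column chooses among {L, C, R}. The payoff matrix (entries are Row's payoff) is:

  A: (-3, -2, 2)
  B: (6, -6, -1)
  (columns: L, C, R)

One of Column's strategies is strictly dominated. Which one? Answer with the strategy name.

R

C holds Row's payoff strictly below R in every row: -2 < 2, -6 < -1.
So R is strictly dominated for Column.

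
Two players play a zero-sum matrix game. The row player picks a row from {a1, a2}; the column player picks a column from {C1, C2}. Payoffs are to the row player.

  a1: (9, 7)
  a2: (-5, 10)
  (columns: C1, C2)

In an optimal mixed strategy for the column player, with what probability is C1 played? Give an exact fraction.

3/17

Row minima: a1 → 7, a2 → -5; maximin = 7.
Column maxima: C1 → 9, C2 → 10; minimax = 9.
7 ≠ 9, so there is no saddle point; optimal play is mixed.
Let the row player play a1 with probability p. Expected payoff against C1: 9p + (-5)(1−p) = 14p − 5; against C2: 7p + 10(1−p) = −3p + 10.
Setting these equal: 14p − 5 = −3p + 10 ⇒ 17p = 15 ⇒ p = 15/17, and the value is (14)·(15/17) − 5 = 125/17.
For the column player: with q = P(C1), equating a1's and a2's payoffs gives 2q + 7 = −15q + 10 ⇒ q = 3/17.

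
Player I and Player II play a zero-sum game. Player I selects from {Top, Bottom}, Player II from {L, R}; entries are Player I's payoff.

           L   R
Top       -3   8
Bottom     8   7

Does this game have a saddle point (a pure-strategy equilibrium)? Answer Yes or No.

Row minima: Top → -3, Bottom → 7; maximin = 7.
Column maxima: L → 8, R → 8; minimax = 8.
7 ≠ 8, so no pure-strategy equilibrium exists.

No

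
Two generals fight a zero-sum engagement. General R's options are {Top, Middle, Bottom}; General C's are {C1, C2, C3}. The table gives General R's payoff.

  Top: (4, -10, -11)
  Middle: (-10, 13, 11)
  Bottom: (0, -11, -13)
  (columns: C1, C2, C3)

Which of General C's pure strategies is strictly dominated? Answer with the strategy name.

C3 holds General R's payoff strictly below C2 in every row: -11 < -10, 11 < 13, -13 < -11.
So C2 is strictly dominated for General C.

C2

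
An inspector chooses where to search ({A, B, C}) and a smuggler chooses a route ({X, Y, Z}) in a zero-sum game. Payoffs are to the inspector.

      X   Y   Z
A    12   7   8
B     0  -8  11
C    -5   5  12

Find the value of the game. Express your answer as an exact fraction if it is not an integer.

Row minima: A → 7, B → -8, C → -5; maximin = 7.
Column maxima: X → 12, Y → 7, Z → 12; minimax = 7.
Since maximin = minimax = 7, there is a saddle point and the value is 7.

7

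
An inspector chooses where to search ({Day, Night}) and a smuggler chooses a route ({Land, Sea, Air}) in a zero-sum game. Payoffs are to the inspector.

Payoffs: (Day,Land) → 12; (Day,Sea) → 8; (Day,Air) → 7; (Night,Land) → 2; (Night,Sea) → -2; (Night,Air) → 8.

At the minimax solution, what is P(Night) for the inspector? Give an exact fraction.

1/11

Row minima: Day → 7, Night → -2; maximin = 7.
Column maxima: Land → 12, Sea → 8, Air → 8; minimax = 8.
7 ≠ 8, so there is no saddle point; optimal play is mixed.
Land is strictly dominated by Sea (it gives the inspector strictly more in every row), so the smuggler never plays it.
On the remaining 2×2 (Day, Night vs Sea, Air):
Let the inspector play Day with probability p. Expected payoff against Sea: 8p + (-2)(1−p) = 10p − 2; against Air: 7p + 8(1−p) = −p + 8.
Setting these equal: 10p − 2 = −p + 8 ⇒ 11p = 10 ⇒ p = 10/11, and the value is (10)·(10/11) − 2 = 78/11.
For the smuggler: with q = P(Sea), equating Day's and Night's payoffs gives q + 7 = −10q + 8 ⇒ q = 1/11.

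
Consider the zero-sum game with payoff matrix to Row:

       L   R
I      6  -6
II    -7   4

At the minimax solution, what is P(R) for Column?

13/23

Row minima: I → -6, II → -7; maximin = -6.
Column maxima: L → 6, R → 4; minimax = 4.
-6 ≠ 4, so there is no saddle point; optimal play is mixed.
Let Row play I with probability p. Expected payoff against L: 6p + (-7)(1−p) = 13p − 7; against R: (-6)p + 4(1−p) = −10p + 4.
Setting these equal: 13p − 7 = −10p + 4 ⇒ 23p = 11 ⇒ p = 11/23, and the value is (13)·(11/23) − 7 = -18/23.
For Column: with q = P(L), equating I's and II's payoffs gives 12q − 6 = −11q + 4 ⇒ q = 10/23.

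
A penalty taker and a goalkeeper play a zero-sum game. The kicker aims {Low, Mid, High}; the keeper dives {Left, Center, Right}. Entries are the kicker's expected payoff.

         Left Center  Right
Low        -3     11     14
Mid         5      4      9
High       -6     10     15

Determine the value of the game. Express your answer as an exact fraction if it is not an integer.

Row minima: Low → -3, Mid → 4, High → -6; maximin = 4.
Column maxima: Left → 5, Center → 11, Right → 15; minimax = 5.
4 ≠ 5, so there is no saddle point; optimal play is mixed.
Right is strictly dominated by Left (it gives the kicker strictly more in every row), so the keeper never plays it.
With Right eliminated, High is strictly dominated by Low (Low gives the kicker strictly more in every remaining column), so the kicker never plays it.
On the remaining 2×2 (Low, Mid vs Left, Center):
Let the kicker play Low with probability p. Expected payoff against Left: (-3)p + 5(1−p) = −8p + 5; against Center: 11p + 4(1−p) = 7p + 4.
Setting these equal: −8p + 5 = 7p + 4 ⇒ −15p = -1 ⇒ p = 1/15, and the value is (-8)·(1/15) + 5 = 67/15.
For the keeper: with q = P(Left), equating Low's and Mid's payoffs gives −14q + 11 = q + 4 ⇒ q = 7/15.

67/15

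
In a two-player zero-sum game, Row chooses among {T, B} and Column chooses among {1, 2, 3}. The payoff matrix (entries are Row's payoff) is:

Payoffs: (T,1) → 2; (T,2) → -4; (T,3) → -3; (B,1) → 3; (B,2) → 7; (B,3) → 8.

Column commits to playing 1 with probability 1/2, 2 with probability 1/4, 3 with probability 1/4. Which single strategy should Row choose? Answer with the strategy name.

Expected payoff of T: (1/2)·2 + (1/4)·(-4) + (1/4)·(-3) = -3/4.
Expected payoff of B: (1/2)·3 + (1/4)·7 + (1/4)·8 = 21/4.
The largest is 21/4, so Row's best response is B.

B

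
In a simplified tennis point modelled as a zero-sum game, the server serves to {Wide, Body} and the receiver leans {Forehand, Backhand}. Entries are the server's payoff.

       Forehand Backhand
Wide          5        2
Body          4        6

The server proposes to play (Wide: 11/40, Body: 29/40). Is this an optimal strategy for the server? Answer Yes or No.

Against Forehand this mix gives (11/40)·5 + (29/40)·4 = 171/40.
Against Backhand this mix gives (11/40)·2 + (29/40)·6 = 49/10.
The receiver will play Forehand, holding the server to 171/40. Shifting weight toward the row that does better against Forehand would raise this floor (the equalizing mix achieves 22/5 against both Forehand and Backhand), so the proposed strategy is not optimal.

No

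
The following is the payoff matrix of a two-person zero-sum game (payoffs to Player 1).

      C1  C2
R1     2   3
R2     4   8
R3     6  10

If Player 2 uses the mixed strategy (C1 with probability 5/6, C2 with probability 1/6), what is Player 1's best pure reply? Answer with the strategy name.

Expected payoff of R1: (5/6)·2 + (1/6)·3 = 13/6.
Expected payoff of R2: (5/6)·4 + (1/6)·8 = 14/3.
Expected payoff of R3: (5/6)·6 + (1/6)·10 = 20/3.
The largest is 20/3, so Player 1's best response is R3.

R3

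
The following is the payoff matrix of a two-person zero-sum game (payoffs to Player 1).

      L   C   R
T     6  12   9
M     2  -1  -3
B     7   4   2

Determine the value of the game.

Row minima: T → 6, M → -3, B → 2; maximin = 6.
Column maxima: L → 7, C → 12, R → 9; minimax = 7.
6 ≠ 7, so there is no saddle point; optimal play is mixed.
M is strictly dominated by T, so Player 1 never plays it.
C is strictly dominated by R (it gives Player 1 strictly more in every row), so Player 2 never plays it.
On the remaining 2×2 (T, B vs L, R):
Let Player 1 play T with probability p. Expected payoff against L: 6p + 7(1−p) = −p + 7; against R: 9p + 2(1−p) = 7p + 2.
Setting these equal: −p + 7 = 7p + 2 ⇒ −8p = -5 ⇒ p = 5/8, and the value is (-1)·(5/8) + 7 = 51/8.
For Player 2: with q = P(L), equating T's and B's payoffs gives −3q + 9 = 5q + 2 ⇒ q = 7/8.

51/8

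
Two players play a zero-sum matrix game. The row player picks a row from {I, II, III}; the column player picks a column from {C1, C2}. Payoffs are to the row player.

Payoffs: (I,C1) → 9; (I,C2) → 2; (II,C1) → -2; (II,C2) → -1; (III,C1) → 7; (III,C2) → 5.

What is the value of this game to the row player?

Row minima: I → 2, II → -2, III → 5; maximin = 5.
Column maxima: C1 → 9, C2 → 5; minimax = 5.
Since maximin = minimax = 5, there is a saddle point and the value is 5.

5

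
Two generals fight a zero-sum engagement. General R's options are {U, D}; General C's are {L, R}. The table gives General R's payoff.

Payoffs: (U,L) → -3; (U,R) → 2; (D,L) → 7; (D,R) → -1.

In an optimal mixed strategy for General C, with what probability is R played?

10/13

Row minima: U → -3, D → -1; maximin = -1.
Column maxima: L → 7, R → 2; minimax = 2.
-1 ≠ 2, so there is no saddle point; optimal play is mixed.
Let General R play U with probability p. Expected payoff against L: (-3)p + 7(1−p) = −10p + 7; against R: 2p + (-1)(1−p) = 3p − 1.
Setting these equal: −10p + 7 = 3p − 1 ⇒ −13p = -8 ⇒ p = 8/13, and the value is (-10)·(8/13) + 7 = 11/13.
For General C: with q = P(L), equating U's and D's payoffs gives −5q + 2 = 8q − 1 ⇒ q = 3/13.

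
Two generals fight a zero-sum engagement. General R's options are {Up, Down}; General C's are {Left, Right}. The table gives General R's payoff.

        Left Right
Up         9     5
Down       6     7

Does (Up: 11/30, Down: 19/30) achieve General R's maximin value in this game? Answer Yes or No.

No

Against Left this mix gives (11/30)·9 + (19/30)·6 = 71/10.
Against Right this mix gives (11/30)·5 + (19/30)·7 = 94/15.
General C will play Right, holding General R to 94/15. Shifting weight toward the row that does better against Right would raise this floor (the equalizing mix achieves 33/5 against both Right and Left), so the proposed strategy is not optimal.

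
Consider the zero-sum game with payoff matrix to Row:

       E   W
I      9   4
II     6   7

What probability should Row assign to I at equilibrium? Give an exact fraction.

1/6

Row minima: I → 4, II → 6; maximin = 6.
Column maxima: E → 9, W → 7; minimax = 7.
6 ≠ 7, so there is no saddle point; optimal play is mixed.
Let Row play I with probability p. Expected payoff against E: 9p + 6(1−p) = 3p + 6; against W: 4p + 7(1−p) = −3p + 7.
Setting these equal: 3p + 6 = −3p + 7 ⇒ 6p = 1 ⇒ p = 1/6, and the value is (3)·(1/6) + 6 = 13/2.
For Column: with q = P(E), equating I's and II's payoffs gives 5q + 4 = −q + 7 ⇒ q = 1/2.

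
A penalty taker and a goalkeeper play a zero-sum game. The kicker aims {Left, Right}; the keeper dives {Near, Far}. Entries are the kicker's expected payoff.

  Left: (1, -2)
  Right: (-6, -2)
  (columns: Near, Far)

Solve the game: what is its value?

-2

Row minima: Left → -2, Right → -6; maximin = -2.
Column maxima: Near → 1, Far → -2; minimax = -2.
Since maximin = minimax = -2, there is a saddle point and the value is -2.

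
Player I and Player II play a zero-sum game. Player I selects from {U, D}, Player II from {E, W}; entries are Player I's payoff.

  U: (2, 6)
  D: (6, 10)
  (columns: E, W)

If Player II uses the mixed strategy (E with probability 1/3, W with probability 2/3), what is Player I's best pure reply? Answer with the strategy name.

D

Expected payoff of U: (1/3)·2 + (2/3)·6 = 14/3.
Expected payoff of D: (1/3)·6 + (2/3)·10 = 26/3.
The largest is 26/3, so Player I's best response is D.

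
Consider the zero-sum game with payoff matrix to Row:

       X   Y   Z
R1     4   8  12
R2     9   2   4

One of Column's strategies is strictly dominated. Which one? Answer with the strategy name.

Z

Y holds Row's payoff strictly below Z in every row: 8 < 12, 2 < 4.
So Z is strictly dominated for Column.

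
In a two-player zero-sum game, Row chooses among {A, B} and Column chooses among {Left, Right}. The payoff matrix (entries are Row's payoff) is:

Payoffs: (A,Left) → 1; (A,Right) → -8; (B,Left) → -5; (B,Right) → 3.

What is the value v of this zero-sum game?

-37/17

Row minima: A → -8, B → -5; maximin = -5.
Column maxima: Left → 1, Right → 3; minimax = 1.
-5 ≠ 1, so there is no saddle point; optimal play is mixed.
Let Row play A with probability p. Expected payoff against Left: 1p + (-5)(1−p) = 6p − 5; against Right: (-8)p + 3(1−p) = −11p + 3.
Setting these equal: 6p − 5 = −11p + 3 ⇒ 17p = 8 ⇒ p = 8/17, and the value is (6)·(8/17) − 5 = -37/17.
For Column: with q = P(Left), equating A's and B's payoffs gives 9q − 8 = −8q + 3 ⇒ q = 11/17.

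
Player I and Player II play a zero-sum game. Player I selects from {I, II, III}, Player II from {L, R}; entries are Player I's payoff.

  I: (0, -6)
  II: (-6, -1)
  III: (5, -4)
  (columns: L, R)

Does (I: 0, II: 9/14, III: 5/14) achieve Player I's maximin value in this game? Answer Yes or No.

Yes

Against L this mix gives (9/14)·(-6) + (5/14)·5 = -29/14.
Against R this mix gives (9/14)·(-1) + (5/14)·(-4) = -29/14.
All of Player II's active replies (L, R) yield -29/14, and no column does worse for Player I. The mix makes Player II indifferent and guarantees -29/14, so it is optimal.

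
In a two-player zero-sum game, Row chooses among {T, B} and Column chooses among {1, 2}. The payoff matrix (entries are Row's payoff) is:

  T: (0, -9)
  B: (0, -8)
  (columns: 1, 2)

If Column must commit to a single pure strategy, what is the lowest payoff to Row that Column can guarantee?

Column maxima: 1 → 0, 2 → -8.
The smallest of these is -8.

-8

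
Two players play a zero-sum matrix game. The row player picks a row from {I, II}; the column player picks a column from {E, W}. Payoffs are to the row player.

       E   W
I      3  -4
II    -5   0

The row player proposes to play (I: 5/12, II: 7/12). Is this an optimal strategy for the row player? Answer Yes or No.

Yes

Against E this mix gives (5/12)·3 + (7/12)·(-5) = -5/3.
Against W this mix gives (5/12)·(-4) + (7/12)·0 = -5/3.
All of the column player's active replies (E, W) yield -5/3, and no column does worse for the row player. The mix makes the column player indifferent and guarantees -5/3, so it is optimal.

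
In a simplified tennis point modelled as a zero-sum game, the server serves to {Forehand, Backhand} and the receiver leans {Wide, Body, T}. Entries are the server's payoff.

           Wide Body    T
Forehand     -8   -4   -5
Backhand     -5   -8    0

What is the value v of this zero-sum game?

-44/7

Row minima: Forehand → -8, Backhand → -8; maximin = -8.
Column maxima: Wide → -5, Body → -4, T → 0; minimax = -5.
-8 ≠ -5, so there is no saddle point; optimal play is mixed.
T is strictly dominated by Wide (it gives the server strictly more in every row), so the receiver never plays it.
On the remaining 2×2 (Forehand, Backhand vs Wide, Body):
Let the server play Forehand with probability p. Expected payoff against Wide: (-8)p + (-5)(1−p) = −3p − 5; against Body: (-4)p + (-8)(1−p) = 4p − 8.
Setting these equal: −3p − 5 = 4p − 8 ⇒ −7p = -3 ⇒ p = 3/7, and the value is (-3)·(3/7) − 5 = -44/7.
For the receiver: with q = P(Wide), equating Forehand's and Backhand's payoffs gives −4q − 4 = 3q − 8 ⇒ q = 4/7.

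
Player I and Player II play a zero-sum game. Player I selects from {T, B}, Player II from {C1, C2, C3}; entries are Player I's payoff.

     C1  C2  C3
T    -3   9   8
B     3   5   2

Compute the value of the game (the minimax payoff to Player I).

5/2

Row minima: T → -3, B → 2; maximin = 2.
Column maxima: C1 → 3, C2 → 9, C3 → 8; minimax = 3.
2 ≠ 3, so there is no saddle point; optimal play is mixed.
C2 is strictly dominated by C1 (it gives Player I strictly more in every row), so Player II never plays it.
On the remaining 2×2 (T, B vs C1, C3):
Let Player I play T with probability p. Expected payoff against C1: (-3)p + 3(1−p) = −6p + 3; against C3: 8p + 2(1−p) = 6p + 2.
Setting these equal: −6p + 3 = 6p + 2 ⇒ −12p = -1 ⇒ p = 1/12, and the value is (-6)·(1/12) + 3 = 5/2.
For Player II: with q = P(C1), equating T's and B's payoffs gives −11q + 8 = q + 2 ⇒ q = 1/2.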